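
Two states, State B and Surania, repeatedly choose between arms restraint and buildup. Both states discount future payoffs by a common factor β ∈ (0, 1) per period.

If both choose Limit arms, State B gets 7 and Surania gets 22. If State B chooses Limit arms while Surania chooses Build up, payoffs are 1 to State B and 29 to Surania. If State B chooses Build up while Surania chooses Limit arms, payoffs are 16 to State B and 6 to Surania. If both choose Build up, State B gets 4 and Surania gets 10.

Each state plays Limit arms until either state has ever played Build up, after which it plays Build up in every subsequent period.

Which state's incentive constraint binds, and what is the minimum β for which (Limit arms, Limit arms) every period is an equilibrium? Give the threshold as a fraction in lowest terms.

State B: cooperation gives 7 each period; deviation gives 16 once then 4 forever.
  7/(1−β) ≥ 16 + 4β/(1−β) ⇒ β ≥ 9/12 = 3/4.
Surania: cooperation gives 22 each period; deviation gives 29 once then 10 forever.
  β ≥ 7/19.
Both must hold, so the binding constraint is State B's: β ≥ 3/4.

State B; β ≥ 3/4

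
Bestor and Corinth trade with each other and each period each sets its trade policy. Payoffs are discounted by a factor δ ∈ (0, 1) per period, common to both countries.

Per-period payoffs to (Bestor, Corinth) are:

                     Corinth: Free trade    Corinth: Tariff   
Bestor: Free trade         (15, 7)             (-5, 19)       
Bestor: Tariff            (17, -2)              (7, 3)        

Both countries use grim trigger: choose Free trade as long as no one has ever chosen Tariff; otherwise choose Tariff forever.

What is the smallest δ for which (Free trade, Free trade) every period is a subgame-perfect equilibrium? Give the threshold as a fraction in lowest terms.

Bestor's threshold: (17−15)/(17−7) = 1/5.
Corinth's threshold: (19−7)/(19−3) = 3/4.
1/5 < 3/4, so Corinth binds and δ* = 3/4.

3/4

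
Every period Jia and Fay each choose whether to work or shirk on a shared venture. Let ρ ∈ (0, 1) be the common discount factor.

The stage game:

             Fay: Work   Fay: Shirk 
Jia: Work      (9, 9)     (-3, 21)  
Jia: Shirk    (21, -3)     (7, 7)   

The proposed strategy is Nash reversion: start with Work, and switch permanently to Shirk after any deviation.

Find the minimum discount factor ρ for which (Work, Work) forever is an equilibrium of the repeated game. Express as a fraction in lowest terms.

9/(1−ρ) ≥ 21 + 7ρ/(1−ρ)
9 ≥ 21 − 14ρ
ρ ≥ 12/14 = 6/7.

6/7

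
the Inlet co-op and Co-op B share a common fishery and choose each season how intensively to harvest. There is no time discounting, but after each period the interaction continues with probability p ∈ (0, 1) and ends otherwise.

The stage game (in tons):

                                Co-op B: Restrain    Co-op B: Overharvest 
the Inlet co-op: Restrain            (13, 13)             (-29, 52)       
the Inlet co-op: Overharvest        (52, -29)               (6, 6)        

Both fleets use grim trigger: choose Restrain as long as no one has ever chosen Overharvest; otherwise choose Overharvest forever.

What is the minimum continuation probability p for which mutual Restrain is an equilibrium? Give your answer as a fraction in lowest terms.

39/46

With no time discounting, the continuation probability p plays the role of the discount factor.
Grim-trigger IC: 13/(1−p) ≥ 52 + 6p/(1−p) ⇒ p ≥ (52−13)/(52−6) = 39/46.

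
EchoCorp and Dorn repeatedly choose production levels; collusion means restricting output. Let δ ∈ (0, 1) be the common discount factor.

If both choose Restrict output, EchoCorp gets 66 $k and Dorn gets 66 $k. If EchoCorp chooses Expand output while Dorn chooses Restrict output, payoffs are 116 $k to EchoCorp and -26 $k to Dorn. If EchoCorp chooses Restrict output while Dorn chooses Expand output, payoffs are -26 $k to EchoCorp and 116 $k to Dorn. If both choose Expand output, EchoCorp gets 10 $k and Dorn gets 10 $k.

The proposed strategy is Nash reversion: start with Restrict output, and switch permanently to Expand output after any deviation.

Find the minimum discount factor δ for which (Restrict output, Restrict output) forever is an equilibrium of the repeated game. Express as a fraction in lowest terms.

25/53

Under grim trigger the critical discount factor is (T−C)/(T−P) with T = 116, C = 66, P = 10.
δ* = (116−66)/(116−10) = 50/106 = 25/53.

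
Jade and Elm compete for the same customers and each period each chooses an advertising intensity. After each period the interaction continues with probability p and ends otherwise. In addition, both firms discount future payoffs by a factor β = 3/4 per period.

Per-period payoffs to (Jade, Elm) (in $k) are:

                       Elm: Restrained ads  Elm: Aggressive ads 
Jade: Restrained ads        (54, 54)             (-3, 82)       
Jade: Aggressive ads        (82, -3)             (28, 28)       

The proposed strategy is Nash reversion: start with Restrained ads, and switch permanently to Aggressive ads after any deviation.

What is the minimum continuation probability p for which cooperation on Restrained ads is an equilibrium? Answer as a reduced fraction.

56/81

Expected continuation weight on next period's payoff is β·p = 3/4·p, which plays the role of the discount factor.
Cooperation requires 3/4·p ≥ (82−54)/(82−28) = 14/27, hence p ≥ 56/81.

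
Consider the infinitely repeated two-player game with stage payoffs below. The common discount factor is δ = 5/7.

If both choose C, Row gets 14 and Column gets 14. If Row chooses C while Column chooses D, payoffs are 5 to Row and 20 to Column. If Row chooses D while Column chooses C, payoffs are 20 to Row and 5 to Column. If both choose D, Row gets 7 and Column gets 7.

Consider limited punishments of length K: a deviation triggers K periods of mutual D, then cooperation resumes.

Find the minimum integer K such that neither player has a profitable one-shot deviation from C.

2

No profitable deviation requires (14−7)(δ+…+δ^K) ≥ 20−14, i.e. δ+…+δ^K ≥ 6/7 ≈ 0.8571.
With δ = 5/7, the partial sums are K=1: 0.7143, K=2: 1.2245.
K = 2 is the first length at which the sum reaches 0.8571.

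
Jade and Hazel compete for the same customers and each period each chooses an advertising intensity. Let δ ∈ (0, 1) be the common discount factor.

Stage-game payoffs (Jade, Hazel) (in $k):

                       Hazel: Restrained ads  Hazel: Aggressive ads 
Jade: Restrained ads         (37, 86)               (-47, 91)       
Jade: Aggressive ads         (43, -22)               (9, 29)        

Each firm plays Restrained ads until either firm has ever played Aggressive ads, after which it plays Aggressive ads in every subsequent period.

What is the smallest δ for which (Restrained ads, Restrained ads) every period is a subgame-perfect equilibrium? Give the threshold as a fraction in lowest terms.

3/17

Jade: cooperation gives 37 each period; deviation gives 43 once then 9 forever.
  37/(1−δ) ≥ 43 + 9δ/(1−δ) ⇒ δ ≥ 6/34 = 3/17.
Hazel: cooperation gives 86 each period; deviation gives 91 once then 29 forever.
  δ ≥ 5/62.
Both must hold, so the binding constraint is Jade's: δ ≥ 3/17.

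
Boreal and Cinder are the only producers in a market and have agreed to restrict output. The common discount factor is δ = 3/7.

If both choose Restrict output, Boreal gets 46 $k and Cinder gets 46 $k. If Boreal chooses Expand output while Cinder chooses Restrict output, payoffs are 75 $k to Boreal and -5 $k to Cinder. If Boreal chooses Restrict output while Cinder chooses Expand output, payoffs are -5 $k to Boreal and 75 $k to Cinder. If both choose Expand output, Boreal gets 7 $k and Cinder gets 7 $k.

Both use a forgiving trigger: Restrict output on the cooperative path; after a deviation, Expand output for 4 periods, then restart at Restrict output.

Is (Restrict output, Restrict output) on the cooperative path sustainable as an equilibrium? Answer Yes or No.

A one-shot deviation gives 75 now, then 7 for 4 periods, then back to 46.
Gain from deviating: (75−46) today; loss: (46−7) in each of the next 4 periods.
No-deviation condition: (46−7)(δ+…+δ^4) ≥ 75−46, i.e. δ+…+δ^4 ≥ 29/39.
At δ = 3/7: δ+…+δ^4 = 0.7247 < 0.7436.
So cooperation is not sustainable.

No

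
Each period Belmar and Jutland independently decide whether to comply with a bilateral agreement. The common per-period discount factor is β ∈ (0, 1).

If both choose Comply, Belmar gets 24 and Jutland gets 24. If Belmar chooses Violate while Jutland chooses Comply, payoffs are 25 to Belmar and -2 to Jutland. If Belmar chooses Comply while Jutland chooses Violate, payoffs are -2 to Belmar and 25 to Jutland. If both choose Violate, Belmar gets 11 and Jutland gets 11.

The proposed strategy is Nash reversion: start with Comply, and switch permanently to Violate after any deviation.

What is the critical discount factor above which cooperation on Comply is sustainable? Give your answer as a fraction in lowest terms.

24/(1−β) ≥ 25 + 11β/(1−β)
24 ≥ 25 − 14β
β ≥ 1/14.

1/14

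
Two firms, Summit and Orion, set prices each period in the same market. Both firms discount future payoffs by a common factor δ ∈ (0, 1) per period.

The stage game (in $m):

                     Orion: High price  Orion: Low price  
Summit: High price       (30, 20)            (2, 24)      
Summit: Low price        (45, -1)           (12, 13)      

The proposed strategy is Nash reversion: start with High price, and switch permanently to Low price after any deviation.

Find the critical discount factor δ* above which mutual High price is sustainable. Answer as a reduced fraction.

5/11

Summit: cooperation gives 30 each period; deviation gives 45 once then 12 forever.
  30/(1−δ) ≥ 45 + 12δ/(1−δ) ⇒ δ ≥ 15/33 = 5/11.
Orion: cooperation gives 20 each period; deviation gives 24 once then 13 forever.
  δ ≥ 4/11.
Both must hold, so the binding constraint is Summit's: δ ≥ 5/11.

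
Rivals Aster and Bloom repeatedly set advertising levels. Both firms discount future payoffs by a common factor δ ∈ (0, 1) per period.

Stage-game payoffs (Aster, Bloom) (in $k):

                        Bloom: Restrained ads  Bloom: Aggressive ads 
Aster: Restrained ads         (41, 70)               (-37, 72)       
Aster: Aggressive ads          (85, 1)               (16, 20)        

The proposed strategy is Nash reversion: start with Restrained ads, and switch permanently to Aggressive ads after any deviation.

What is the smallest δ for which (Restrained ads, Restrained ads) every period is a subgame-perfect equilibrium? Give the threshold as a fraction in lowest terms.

44/69

Aster: cooperation gives 41 each period; deviation gives 85 once then 16 forever.
  41/(1−δ) ≥ 85 + 16δ/(1−δ) ⇒ δ ≥ 44/69.
Bloom: cooperation gives 70 each period; deviation gives 72 once then 20 forever.
  δ ≥ 2/52 = 1/26.
Both must hold, so the binding constraint is Aster's: δ ≥ 44/69.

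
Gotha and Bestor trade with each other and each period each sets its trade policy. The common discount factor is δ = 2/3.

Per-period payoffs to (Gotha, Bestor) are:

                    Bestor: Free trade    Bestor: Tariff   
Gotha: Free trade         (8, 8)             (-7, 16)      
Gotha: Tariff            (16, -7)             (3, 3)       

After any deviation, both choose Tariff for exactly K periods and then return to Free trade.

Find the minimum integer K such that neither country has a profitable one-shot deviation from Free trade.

4

Need Σ_{k=1}^{K} δ^k ≥ (16−8)/(8−3) = 1.6000 at δ = 2/3.
At K = 3 the sum is 1.4074 < 1.6000; at K = 4 it is 1.6049 ≥ 1.6000.
So the minimum punishment length is K = 4.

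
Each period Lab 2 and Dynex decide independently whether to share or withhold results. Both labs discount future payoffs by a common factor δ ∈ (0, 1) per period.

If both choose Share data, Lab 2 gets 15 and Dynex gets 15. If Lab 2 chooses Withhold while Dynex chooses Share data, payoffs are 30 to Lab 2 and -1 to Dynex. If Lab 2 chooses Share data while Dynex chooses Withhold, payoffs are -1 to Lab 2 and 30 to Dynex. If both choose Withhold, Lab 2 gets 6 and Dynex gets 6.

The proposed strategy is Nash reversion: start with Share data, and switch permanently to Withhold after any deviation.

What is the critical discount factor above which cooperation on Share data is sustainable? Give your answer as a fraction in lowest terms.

Under grim trigger the critical discount factor is (T−C)/(T−P) with T = 30, C = 15, P = 6.
δ* = (30−15)/(30−6) = 15/24 = 5/8.

5/8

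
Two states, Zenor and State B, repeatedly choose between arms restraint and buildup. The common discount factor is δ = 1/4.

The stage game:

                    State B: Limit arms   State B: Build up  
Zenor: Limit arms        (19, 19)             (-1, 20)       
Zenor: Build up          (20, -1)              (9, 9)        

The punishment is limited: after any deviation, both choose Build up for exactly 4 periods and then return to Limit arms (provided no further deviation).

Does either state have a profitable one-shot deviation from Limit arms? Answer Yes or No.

No

Comparing payoff streams over the 5 periods until play realigns: cooperate → 19(1+δ+…+δ^4); deviate → 20 + 9(δ+…+δ^4).
Cooperation is sustained iff (19−9)(δ+…+δ^4) ≥ 20−19.
δ+…+δ^4 = 1/4·(1−(1/4)^4)/(1−1/4) = 0.3320, and (20−19)/(19−9) = 0.1000.
0.3320 ≥ 0.1000, so cooperation is sustainable.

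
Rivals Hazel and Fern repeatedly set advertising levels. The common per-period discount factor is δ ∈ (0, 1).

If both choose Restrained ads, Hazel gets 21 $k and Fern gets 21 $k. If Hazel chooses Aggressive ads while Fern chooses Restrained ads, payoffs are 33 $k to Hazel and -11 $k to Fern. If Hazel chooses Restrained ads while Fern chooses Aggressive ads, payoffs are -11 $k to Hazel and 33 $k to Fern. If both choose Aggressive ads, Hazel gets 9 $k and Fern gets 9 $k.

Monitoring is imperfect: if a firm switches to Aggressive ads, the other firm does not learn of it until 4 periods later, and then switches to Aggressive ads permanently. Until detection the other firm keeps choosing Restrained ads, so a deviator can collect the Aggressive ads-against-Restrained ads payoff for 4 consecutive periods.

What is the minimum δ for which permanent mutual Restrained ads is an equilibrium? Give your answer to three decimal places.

Deviating for the 4 undetected periods gains 33−21 = 12 per period over cooperation, then loses 21−9 = 12 per period forever once punishment starts.
Gain: 12(1 + δ + … + δ^3); loss: 12·δ^4/(1−δ).
No profitable deviation ⇔ 12(1−δ^4) ≤ 12·δ^4, i.e. δ^4 ≥ 12/(12+12) = 1/2.
Hence δ ≥ (1/2)^(1/4) ≈ 0.841.

0.841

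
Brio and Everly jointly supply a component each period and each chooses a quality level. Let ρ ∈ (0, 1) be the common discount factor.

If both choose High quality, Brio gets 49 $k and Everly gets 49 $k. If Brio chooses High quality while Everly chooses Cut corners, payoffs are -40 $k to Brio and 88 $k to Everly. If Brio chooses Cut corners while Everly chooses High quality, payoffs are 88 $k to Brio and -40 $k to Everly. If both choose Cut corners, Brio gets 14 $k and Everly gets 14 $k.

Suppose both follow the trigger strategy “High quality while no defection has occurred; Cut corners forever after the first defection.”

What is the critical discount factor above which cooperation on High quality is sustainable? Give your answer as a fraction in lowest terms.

39/74

One-period gain from deviating is 88 − 49 = 39. The loss is 49 − 14 = 35 in every subsequent period, with present value 35·ρ/(1−ρ).
Deviation is unprofitable when 35·ρ/(1−ρ) ≥ 39, i.e. ρ/(1−ρ) ≥ 39/35.
Equivalently ρ ≥ 39/(39+35) = 39/74.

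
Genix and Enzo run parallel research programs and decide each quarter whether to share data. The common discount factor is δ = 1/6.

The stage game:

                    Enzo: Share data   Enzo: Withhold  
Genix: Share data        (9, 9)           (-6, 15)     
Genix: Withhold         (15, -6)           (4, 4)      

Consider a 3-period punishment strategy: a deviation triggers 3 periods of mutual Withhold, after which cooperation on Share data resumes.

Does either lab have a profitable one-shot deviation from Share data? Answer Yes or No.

A one-shot deviation gives 15 now, then 4 for 3 periods, then back to 9.
Gain from deviating: (15−9) today; loss: (9−4) in each of the next 3 periods.
No-deviation condition: (9−4)(δ+…+δ^3) ≥ 15−9, i.e. δ+…+δ^3 ≥ 6/5.
At δ = 1/6: δ+…+δ^3 = 0.1991 < 1.2000.
So cooperation is not sustainable.

Yes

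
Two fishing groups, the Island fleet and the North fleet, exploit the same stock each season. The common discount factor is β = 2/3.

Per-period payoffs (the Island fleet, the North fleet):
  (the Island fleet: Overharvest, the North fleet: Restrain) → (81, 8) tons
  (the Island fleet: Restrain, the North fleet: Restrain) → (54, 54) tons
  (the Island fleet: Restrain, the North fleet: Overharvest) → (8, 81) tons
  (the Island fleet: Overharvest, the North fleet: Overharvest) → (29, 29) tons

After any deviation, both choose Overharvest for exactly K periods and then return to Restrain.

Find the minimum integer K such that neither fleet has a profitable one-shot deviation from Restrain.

IC: β(1−β^K)/(1−β) ≥ (81−54)/(54−29) = 27/25.
With β = 2/3: need 1 − β^K ≥ 27/25·(1−2/3)/(2/3), i.e. β^K ≤ 0.4600.
Since (2/3)^1 = 0.6667 and (2/3)^2 = 0.4444, the smallest such K is 2.

2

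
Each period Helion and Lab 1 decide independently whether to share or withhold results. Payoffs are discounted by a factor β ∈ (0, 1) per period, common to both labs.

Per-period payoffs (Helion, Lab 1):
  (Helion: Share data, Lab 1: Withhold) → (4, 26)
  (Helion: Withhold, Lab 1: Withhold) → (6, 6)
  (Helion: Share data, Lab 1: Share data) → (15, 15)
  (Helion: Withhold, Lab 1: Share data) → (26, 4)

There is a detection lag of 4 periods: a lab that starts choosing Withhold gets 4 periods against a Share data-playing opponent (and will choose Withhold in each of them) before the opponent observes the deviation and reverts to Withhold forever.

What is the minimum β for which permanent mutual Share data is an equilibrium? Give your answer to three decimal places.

0.861

The best deviation is to choose Withhold for all 4 undetected periods, earning 26 each, then 6 forever once detected.
Deviation value: 26(1−β^4)/(1−β) + 6β^4/(1−β); cooperation value: 15/(1−β).
IC: 15 ≥ 26(1−β^4) + 6β^4 = 26 − 20β^4.
So β^4 ≥ 11/20, giving β ≥ (11/20)^(1/4) ≈ 0.861.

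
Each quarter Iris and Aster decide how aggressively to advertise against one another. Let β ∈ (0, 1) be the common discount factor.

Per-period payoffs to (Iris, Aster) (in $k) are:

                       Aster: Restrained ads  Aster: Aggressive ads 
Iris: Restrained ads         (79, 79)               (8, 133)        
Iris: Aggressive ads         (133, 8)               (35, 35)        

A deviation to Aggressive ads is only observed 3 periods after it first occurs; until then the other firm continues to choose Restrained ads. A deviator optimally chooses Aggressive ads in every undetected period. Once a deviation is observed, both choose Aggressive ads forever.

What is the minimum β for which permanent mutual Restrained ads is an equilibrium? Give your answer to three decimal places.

0.820

Deviating for the 3 undetected periods gains 133−79 = 54 per period over cooperation, then loses 79−35 = 44 per period forever once punishment starts.
Gain: 54(1 + β + … + β^2); loss: 44·β^3/(1−β).
No profitable deviation ⇔ 54(1−β^3) ≤ 44·β^3, i.e. β^3 ≥ 54/(54+44) = 27/49.
Hence β ≥ (27/49)^(1/3) ≈ 0.820.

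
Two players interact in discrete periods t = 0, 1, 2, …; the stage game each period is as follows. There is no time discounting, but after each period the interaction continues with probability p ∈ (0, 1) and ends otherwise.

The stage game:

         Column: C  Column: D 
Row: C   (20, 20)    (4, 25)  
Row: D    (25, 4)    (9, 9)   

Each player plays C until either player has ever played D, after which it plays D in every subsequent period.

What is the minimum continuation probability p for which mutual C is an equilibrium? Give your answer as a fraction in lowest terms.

Expected cooperation value is 20 + p·20 + p²·20 + … = 20/(1−p); deviation gives 25 + p·9/(1−p).
20 ≥ 25(1−p) + 9p ⇒ 16p ≥ 5 ⇒ p ≥ 5/16.

5/16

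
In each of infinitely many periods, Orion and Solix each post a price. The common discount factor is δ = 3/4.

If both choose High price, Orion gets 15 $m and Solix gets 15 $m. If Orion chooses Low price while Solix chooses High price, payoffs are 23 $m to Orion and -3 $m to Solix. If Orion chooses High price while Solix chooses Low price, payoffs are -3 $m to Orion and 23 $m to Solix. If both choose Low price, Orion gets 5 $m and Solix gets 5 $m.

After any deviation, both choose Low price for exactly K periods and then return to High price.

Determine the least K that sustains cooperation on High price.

IC: δ(1−δ^K)/(1−δ) ≥ (23−15)/(15−5) = 4/5.
With δ = 3/4: need 1 − δ^K ≥ 4/5·(1−3/4)/(3/4), i.e. δ^K ≤ 0.7333.
Since (3/4)^1 = 0.7500 and (3/4)^2 = 0.5625, the smallest such K is 2.

2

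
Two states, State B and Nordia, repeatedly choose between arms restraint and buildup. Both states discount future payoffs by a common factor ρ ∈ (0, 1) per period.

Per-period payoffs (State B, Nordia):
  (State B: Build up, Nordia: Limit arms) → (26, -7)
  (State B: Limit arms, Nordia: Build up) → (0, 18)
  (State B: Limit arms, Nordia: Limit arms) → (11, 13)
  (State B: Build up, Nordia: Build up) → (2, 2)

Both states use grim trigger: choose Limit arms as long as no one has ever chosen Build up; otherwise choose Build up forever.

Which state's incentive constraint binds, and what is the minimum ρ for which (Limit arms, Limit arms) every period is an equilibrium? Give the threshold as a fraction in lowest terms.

State B; ρ ≥ 5/8

State B's threshold: (26−11)/(26−2) = 5/8.
Nordia's threshold: (18−13)/(18−2) = 5/16.
5/8 > 5/16, so State B binds and ρ* = 5/8.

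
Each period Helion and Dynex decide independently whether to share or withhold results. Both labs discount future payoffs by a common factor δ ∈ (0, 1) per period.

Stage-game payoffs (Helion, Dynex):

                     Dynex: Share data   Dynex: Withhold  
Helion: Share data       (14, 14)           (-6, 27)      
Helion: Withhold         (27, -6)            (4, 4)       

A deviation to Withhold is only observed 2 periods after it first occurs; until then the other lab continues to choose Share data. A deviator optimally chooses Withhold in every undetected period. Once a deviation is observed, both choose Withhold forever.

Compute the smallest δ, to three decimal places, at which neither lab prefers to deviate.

0.752

The best deviation is to choose Withhold for all 2 undetected periods, earning 27 each, then 4 forever once detected.
Deviation value: 27(1−δ^2)/(1−δ) + 4δ^2/(1−δ); cooperation value: 14/(1−δ).
IC: 14 ≥ 27(1−δ^2) + 4δ^2 = 27 − 23δ^2.
So δ^2 ≥ 13/23, giving δ ≥ (13/23)^(1/2) ≈ 0.752.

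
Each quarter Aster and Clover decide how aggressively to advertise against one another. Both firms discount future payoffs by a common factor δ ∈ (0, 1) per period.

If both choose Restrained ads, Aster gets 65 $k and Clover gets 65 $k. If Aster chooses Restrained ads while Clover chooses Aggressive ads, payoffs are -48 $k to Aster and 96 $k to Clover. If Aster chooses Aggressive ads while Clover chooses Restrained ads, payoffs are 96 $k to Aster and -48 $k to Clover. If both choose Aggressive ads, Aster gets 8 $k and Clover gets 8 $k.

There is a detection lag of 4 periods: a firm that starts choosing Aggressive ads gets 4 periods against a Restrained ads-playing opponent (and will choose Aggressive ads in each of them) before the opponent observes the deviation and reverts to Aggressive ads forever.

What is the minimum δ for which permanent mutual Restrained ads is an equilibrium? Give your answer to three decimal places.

0.770

A deviator earns 96 for 4 periods, then 8 forever; cooperating earns 65 forever. Multiplying the IC by (1−δ):
65 ≥ 96(1−δ^4) + 8δ^4, so 88·δ^4 ≥ 31 and δ^4 ≥ 31/88.
δ ≥ (31/88)^(1/4) ≈ 0.770.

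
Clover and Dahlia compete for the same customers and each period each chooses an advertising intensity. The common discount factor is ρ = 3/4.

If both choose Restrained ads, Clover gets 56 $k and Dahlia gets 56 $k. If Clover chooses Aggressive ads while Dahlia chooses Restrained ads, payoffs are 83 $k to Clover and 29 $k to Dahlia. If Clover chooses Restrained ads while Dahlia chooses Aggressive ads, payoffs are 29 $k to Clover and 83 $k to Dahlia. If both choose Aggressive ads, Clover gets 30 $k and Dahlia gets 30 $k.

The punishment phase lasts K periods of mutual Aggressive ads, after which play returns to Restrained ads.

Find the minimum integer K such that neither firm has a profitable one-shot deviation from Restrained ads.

2

IC: ρ(1−ρ^K)/(1−ρ) ≥ (83−56)/(56−30) = 27/26.
With ρ = 3/4: need 1 − ρ^K ≥ 27/26·(1−3/4)/(3/4), i.e. ρ^K ≤ 0.6538.
Since (3/4)^1 = 0.7500 and (3/4)^2 = 0.5625, the smallest such K is 2.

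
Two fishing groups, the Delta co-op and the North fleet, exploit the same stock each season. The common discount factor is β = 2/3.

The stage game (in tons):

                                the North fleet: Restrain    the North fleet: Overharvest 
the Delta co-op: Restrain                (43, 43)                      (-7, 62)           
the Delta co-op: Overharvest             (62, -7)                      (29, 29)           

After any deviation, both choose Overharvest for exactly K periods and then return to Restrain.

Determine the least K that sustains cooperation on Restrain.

IC: β(1−β^K)/(1−β) ≥ (62−43)/(43−29) = 19/14.
With β = 2/3: need 1 − β^K ≥ 19/14·(1−2/3)/(2/3), i.e. β^K ≤ 0.3214.
Since (2/3)^2 = 0.4444 and (2/3)^3 = 0.2963, the smallest such K is 3.

3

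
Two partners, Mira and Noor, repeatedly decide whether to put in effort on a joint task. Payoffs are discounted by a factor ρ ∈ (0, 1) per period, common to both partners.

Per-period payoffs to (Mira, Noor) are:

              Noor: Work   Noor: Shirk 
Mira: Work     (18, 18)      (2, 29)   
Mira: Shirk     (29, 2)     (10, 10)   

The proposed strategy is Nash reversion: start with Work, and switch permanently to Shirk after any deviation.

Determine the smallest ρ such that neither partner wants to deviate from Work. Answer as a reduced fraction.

One-period gain from deviating is 29 − 18 = 11. The loss is 18 − 10 = 8 in every subsequent period, with present value 8·ρ/(1−ρ).
Deviation is unprofitable when 8·ρ/(1−ρ) ≥ 11, i.e. ρ/(1−ρ) ≥ 11/8.
Equivalently ρ ≥ 11/(11+8) = 11/19.

11/19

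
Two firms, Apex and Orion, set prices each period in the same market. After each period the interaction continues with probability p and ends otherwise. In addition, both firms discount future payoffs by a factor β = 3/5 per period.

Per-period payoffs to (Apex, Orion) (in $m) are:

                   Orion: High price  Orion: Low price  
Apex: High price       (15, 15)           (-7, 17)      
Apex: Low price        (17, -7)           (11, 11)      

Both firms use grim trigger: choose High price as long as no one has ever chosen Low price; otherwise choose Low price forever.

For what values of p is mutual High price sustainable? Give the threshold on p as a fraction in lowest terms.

Expected continuation weight on next period's payoff is β·p = 3/5·p, which plays the role of the discount factor.
Cooperation requires 3/5·p ≥ (17−15)/(17−11) = 1/3, hence p ≥ 5/9.

5/9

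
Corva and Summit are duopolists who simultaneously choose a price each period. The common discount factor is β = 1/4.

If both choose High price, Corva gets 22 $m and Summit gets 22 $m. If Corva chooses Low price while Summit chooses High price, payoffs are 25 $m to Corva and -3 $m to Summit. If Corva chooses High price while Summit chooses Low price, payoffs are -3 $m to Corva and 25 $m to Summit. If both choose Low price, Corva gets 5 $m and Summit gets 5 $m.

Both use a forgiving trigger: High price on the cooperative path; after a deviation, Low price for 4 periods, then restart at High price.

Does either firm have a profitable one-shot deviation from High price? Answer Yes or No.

No

A one-shot deviation gives 25 now, then 5 for 4 periods, then back to 22.
Gain from deviating: (25−22) today; loss: (22−5) in each of the next 4 periods.
No-deviation condition: (22−5)(β+…+β^4) ≥ 25−22, i.e. β+…+β^4 ≥ 3/17.
At β = 1/4: β+…+β^4 = 0.3320 ≥ 0.1765.
So cooperation is sustainable.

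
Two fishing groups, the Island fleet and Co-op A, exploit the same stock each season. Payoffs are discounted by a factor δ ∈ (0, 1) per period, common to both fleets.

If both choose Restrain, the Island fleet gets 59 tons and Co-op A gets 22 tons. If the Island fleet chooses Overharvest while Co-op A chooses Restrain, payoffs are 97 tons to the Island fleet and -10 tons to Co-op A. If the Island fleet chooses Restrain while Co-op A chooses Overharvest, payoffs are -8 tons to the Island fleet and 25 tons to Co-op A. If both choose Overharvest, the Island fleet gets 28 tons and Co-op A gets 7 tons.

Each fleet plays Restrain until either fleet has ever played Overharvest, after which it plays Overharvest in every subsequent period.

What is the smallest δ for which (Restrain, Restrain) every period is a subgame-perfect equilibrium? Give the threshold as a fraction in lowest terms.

the Island fleet: cooperation gives 59 each period; deviation gives 97 once then 28 forever.
  59/(1−δ) ≥ 97 + 28δ/(1−δ) ⇒ δ ≥ 38/69.
Co-op A: cooperation gives 22 each period; deviation gives 25 once then 7 forever.
  δ ≥ 3/18 = 1/6.
Both must hold, so the binding constraint is the Island fleet's: δ ≥ 38/69.

38/69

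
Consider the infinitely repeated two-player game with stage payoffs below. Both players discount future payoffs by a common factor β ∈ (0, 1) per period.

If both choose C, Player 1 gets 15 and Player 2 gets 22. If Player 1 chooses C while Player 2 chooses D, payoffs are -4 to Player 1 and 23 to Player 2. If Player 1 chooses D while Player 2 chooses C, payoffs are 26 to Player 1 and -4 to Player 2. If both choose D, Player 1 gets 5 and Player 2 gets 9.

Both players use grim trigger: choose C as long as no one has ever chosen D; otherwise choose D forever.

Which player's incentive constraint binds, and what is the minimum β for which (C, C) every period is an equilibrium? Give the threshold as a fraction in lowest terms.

Player 1; β ≥ 11/21

For Player 1: deviation gain 26−15 = 11, per-period punishment loss 15−5 = 10. IC gives β ≥ 11/21.
For Player 2: gain 1, loss 13 per period, so β ≥ 1/14.
The tighter constraint is Player 1's, so cooperation needs β ≥ 11/21.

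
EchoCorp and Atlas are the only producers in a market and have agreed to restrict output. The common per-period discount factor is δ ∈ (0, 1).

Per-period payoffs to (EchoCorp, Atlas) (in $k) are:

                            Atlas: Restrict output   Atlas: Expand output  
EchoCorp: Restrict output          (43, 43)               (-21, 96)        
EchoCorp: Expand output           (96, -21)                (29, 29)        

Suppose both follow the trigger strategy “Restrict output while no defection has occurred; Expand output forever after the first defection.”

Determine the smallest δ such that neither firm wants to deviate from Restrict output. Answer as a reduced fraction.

43/(1−δ) ≥ 96 + 29δ/(1−δ)
43 ≥ 96 − 67δ
δ ≥ 53/67.

53/67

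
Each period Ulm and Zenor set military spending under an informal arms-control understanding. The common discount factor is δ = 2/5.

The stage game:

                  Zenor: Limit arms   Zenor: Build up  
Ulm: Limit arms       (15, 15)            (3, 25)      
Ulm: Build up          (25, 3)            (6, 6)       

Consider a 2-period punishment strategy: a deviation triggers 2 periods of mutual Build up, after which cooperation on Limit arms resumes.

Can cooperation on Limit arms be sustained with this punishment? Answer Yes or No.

No

A one-shot deviation gives 25 now, then 6 for 2 periods, then back to 15.
Gain from deviating: (25−15) today; loss: (15−6) in each of the next 2 periods.
No-deviation condition: (15−6)(δ+…+δ^2) ≥ 25−15, i.e. δ+…+δ^2 ≥ 10/9.
At δ = 2/5: δ+…+δ^2 = 0.5600 < 1.1111.
So cooperation is not sustainable.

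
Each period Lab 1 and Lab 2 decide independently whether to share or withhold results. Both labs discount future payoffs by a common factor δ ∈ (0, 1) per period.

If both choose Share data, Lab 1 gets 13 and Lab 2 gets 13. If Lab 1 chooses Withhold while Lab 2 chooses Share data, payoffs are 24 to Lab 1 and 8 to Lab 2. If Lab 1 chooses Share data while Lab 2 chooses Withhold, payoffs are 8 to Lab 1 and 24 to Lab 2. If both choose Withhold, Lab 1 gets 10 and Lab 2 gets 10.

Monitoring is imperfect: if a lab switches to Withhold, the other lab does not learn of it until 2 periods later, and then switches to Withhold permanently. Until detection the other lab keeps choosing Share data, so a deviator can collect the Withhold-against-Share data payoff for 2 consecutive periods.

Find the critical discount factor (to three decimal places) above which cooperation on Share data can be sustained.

0.886

A deviator earns 24 for 2 periods, then 10 forever; cooperating earns 13 forever. Multiplying the IC by (1−δ):
13 ≥ 24(1−δ^2) + 10δ^2, so 14·δ^2 ≥ 11 and δ^2 ≥ 11/14.
δ ≥ (11/14)^(1/2) ≈ 0.886.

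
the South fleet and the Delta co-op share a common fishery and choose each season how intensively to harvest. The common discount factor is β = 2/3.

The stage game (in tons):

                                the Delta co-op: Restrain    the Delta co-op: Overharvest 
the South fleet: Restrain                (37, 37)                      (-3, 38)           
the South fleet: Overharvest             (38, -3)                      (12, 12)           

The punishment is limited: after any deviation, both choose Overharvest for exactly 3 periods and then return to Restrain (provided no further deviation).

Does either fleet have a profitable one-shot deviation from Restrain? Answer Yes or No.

No

A one-shot deviation gives 38 now, then 12 for 3 periods, then back to 37.
Gain from deviating: (38−37) today; loss: (37−12) in each of the next 3 periods.
No-deviation condition: (37−12)(β+…+β^3) ≥ 38−37, i.e. β+…+β^3 ≥ 1/25.
At β = 2/3: β+…+β^3 = 1.4074 ≥ 0.0400.
So cooperation is sustainable.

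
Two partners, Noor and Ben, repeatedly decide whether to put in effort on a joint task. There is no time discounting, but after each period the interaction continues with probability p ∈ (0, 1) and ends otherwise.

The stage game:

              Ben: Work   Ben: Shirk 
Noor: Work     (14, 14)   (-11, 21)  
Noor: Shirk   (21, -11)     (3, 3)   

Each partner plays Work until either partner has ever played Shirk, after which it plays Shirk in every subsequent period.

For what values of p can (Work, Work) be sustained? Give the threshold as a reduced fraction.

7/18

With no time discounting, the continuation probability p plays the role of the discount factor.
Grim-trigger IC: 14/(1−p) ≥ 21 + 3p/(1−p) ⇒ p ≥ (21−14)/(21−3) = 7/18.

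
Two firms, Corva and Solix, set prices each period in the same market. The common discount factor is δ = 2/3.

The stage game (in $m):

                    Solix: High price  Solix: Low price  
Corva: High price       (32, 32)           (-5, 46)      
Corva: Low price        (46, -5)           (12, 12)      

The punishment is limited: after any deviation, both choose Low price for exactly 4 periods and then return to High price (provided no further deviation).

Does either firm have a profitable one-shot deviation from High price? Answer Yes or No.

IC: δ+…+δ^4 ≥ (46−32)/(32−12) = 7/10.
At δ = 2/3: partial sum = 1.6049 ≥ 0.7000. Cooperation sustainable.

No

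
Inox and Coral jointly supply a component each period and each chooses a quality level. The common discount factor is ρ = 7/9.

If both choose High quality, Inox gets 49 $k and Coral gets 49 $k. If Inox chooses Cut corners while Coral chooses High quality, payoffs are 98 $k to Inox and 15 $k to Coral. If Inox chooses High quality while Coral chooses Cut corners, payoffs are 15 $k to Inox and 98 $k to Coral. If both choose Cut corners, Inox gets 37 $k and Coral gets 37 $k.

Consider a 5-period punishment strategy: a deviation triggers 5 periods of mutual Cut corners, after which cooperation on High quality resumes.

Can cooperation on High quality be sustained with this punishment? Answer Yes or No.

No

IC: ρ+…+ρ^5 ≥ (98−49)/(49−37) = 49/12.
At ρ = 7/9: partial sum = 2.5038 < 4.0833. Cooperation not sustainable.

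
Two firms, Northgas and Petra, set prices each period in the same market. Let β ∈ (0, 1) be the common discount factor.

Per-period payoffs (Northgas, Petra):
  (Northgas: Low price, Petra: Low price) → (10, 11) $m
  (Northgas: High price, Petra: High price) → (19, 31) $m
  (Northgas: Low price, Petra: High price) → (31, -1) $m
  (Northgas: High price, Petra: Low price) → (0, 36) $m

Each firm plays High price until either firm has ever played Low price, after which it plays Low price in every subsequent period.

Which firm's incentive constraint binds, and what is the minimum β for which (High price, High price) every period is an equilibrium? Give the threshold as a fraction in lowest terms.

Northgas; β ≥ 4/7

For Northgas: deviation gain 31−19 = 12, per-period punishment loss 19−10 = 9. IC gives β ≥ 12/21 = 4/7.
For Petra: gain 5, loss 20 per period, so β ≥ 5/25 = 1/5.
The tighter constraint is Northgas's, so cooperation needs β ≥ 4/7.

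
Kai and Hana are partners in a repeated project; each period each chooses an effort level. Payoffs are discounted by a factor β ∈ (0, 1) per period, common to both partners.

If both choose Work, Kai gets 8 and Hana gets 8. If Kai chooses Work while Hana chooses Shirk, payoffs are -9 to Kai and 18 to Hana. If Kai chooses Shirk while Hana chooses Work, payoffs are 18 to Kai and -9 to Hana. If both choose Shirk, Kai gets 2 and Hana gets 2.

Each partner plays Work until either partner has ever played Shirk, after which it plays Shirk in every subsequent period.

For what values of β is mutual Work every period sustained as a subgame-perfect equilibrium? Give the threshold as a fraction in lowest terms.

5/8

8/(1−β) ≥ 18 + 2β/(1−β)
8 ≥ 18 − 16β
β ≥ 10/16 = 5/8.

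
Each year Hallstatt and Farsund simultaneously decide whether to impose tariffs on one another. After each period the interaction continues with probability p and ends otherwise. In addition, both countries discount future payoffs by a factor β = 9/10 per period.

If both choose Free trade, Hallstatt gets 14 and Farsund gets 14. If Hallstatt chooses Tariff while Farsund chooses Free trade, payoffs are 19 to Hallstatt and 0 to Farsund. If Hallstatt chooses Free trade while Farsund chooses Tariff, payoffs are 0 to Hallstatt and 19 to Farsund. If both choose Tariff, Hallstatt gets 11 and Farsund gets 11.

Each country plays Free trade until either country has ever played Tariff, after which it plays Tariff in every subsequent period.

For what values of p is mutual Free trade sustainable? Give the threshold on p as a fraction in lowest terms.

Expected continuation weight on next period's payoff is β·p = 9/10·p, which plays the role of the discount factor.
Cooperation requires 9/10·p ≥ (19−14)/(19−11) = 5/8, hence p ≥ 25/36.

25/36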